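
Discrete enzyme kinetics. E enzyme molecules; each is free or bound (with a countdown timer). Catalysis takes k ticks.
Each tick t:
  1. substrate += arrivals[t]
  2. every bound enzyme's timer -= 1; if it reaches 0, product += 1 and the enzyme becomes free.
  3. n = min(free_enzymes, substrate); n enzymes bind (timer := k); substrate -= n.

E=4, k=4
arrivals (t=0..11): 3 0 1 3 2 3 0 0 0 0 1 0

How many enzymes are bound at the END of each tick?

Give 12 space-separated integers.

t=0: arr=3 -> substrate=0 bound=3 product=0
t=1: arr=0 -> substrate=0 bound=3 product=0
t=2: arr=1 -> substrate=0 bound=4 product=0
t=3: arr=3 -> substrate=3 bound=4 product=0
t=4: arr=2 -> substrate=2 bound=4 product=3
t=5: arr=3 -> substrate=5 bound=4 product=3
t=6: arr=0 -> substrate=4 bound=4 product=4
t=7: arr=0 -> substrate=4 bound=4 product=4
t=8: arr=0 -> substrate=1 bound=4 product=7
t=9: arr=0 -> substrate=1 bound=4 product=7
t=10: arr=1 -> substrate=1 bound=4 product=8
t=11: arr=0 -> substrate=1 bound=4 product=8

Answer: 3 3 4 4 4 4 4 4 4 4 4 4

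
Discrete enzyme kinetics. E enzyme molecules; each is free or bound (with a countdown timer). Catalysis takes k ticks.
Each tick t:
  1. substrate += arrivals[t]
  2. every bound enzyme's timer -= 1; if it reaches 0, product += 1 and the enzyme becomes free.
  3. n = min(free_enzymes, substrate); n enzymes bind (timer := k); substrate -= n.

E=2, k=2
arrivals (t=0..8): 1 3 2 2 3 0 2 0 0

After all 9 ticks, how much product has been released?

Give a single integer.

t=0: arr=1 -> substrate=0 bound=1 product=0
t=1: arr=3 -> substrate=2 bound=2 product=0
t=2: arr=2 -> substrate=3 bound=2 product=1
t=3: arr=2 -> substrate=4 bound=2 product=2
t=4: arr=3 -> substrate=6 bound=2 product=3
t=5: arr=0 -> substrate=5 bound=2 product=4
t=6: arr=2 -> substrate=6 bound=2 product=5
t=7: arr=0 -> substrate=5 bound=2 product=6
t=8: arr=0 -> substrate=4 bound=2 product=7

Answer: 7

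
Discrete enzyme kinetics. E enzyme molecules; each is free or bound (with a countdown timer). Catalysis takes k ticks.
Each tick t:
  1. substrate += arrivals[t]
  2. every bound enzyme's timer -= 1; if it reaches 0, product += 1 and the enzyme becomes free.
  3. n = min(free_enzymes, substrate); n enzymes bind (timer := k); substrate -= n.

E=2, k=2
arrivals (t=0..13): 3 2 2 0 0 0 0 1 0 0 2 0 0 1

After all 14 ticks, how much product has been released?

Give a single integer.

Answer: 10

Derivation:
t=0: arr=3 -> substrate=1 bound=2 product=0
t=1: arr=2 -> substrate=3 bound=2 product=0
t=2: arr=2 -> substrate=3 bound=2 product=2
t=3: arr=0 -> substrate=3 bound=2 product=2
t=4: arr=0 -> substrate=1 bound=2 product=4
t=5: arr=0 -> substrate=1 bound=2 product=4
t=6: arr=0 -> substrate=0 bound=1 product=6
t=7: arr=1 -> substrate=0 bound=2 product=6
t=8: arr=0 -> substrate=0 bound=1 product=7
t=9: arr=0 -> substrate=0 bound=0 product=8
t=10: arr=2 -> substrate=0 bound=2 product=8
t=11: arr=0 -> substrate=0 bound=2 product=8
t=12: arr=0 -> substrate=0 bound=0 product=10
t=13: arr=1 -> substrate=0 bound=1 product=10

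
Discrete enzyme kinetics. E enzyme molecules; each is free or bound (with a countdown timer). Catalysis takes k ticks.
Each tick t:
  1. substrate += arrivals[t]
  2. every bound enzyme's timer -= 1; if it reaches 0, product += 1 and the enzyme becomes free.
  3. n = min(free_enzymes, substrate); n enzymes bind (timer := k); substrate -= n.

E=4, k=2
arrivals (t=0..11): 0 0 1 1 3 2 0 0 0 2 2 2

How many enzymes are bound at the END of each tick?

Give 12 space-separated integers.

t=0: arr=0 -> substrate=0 bound=0 product=0
t=1: arr=0 -> substrate=0 bound=0 product=0
t=2: arr=1 -> substrate=0 bound=1 product=0
t=3: arr=1 -> substrate=0 bound=2 product=0
t=4: arr=3 -> substrate=0 bound=4 product=1
t=5: arr=2 -> substrate=1 bound=4 product=2
t=6: arr=0 -> substrate=0 bound=2 product=5
t=7: arr=0 -> substrate=0 bound=1 product=6
t=8: arr=0 -> substrate=0 bound=0 product=7
t=9: arr=2 -> substrate=0 bound=2 product=7
t=10: arr=2 -> substrate=0 bound=4 product=7
t=11: arr=2 -> substrate=0 bound=4 product=9

Answer: 0 0 1 2 4 4 2 1 0 2 4 4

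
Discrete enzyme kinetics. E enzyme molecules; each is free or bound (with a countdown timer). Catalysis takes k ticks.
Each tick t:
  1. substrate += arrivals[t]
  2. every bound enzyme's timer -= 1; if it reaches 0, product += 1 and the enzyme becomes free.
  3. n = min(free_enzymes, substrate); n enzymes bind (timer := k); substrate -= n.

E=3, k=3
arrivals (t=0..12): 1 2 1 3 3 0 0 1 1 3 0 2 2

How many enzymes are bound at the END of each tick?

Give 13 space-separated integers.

t=0: arr=1 -> substrate=0 bound=1 product=0
t=1: arr=2 -> substrate=0 bound=3 product=0
t=2: arr=1 -> substrate=1 bound=3 product=0
t=3: arr=3 -> substrate=3 bound=3 product=1
t=4: arr=3 -> substrate=4 bound=3 product=3
t=5: arr=0 -> substrate=4 bound=3 product=3
t=6: arr=0 -> substrate=3 bound=3 product=4
t=7: arr=1 -> substrate=2 bound=3 product=6
t=8: arr=1 -> substrate=3 bound=3 product=6
t=9: arr=3 -> substrate=5 bound=3 product=7
t=10: arr=0 -> substrate=3 bound=3 product=9
t=11: arr=2 -> substrate=5 bound=3 product=9
t=12: arr=2 -> substrate=6 bound=3 product=10

Answer: 1 3 3 3 3 3 3 3 3 3 3 3 3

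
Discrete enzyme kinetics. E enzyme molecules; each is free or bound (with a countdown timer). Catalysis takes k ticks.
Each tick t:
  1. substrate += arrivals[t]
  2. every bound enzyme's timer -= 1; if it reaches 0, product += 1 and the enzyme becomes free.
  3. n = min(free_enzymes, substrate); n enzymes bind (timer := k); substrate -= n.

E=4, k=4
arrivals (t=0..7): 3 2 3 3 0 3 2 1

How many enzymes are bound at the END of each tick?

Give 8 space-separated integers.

t=0: arr=3 -> substrate=0 bound=3 product=0
t=1: arr=2 -> substrate=1 bound=4 product=0
t=2: arr=3 -> substrate=4 bound=4 product=0
t=3: arr=3 -> substrate=7 bound=4 product=0
t=4: arr=0 -> substrate=4 bound=4 product=3
t=5: arr=3 -> substrate=6 bound=4 product=4
t=6: arr=2 -> substrate=8 bound=4 product=4
t=7: arr=1 -> substrate=9 bound=4 product=4

Answer: 3 4 4 4 4 4 4 4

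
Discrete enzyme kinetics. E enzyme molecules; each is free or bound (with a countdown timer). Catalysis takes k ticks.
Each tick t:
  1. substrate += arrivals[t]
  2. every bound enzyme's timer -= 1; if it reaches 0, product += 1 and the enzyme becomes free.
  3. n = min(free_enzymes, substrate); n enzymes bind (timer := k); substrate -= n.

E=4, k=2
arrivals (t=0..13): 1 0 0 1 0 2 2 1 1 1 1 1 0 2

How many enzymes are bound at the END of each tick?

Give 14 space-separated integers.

Answer: 1 1 0 1 1 2 4 3 2 2 2 2 1 2

Derivation:
t=0: arr=1 -> substrate=0 bound=1 product=0
t=1: arr=0 -> substrate=0 bound=1 product=0
t=2: arr=0 -> substrate=0 bound=0 product=1
t=3: arr=1 -> substrate=0 bound=1 product=1
t=4: arr=0 -> substrate=0 bound=1 product=1
t=5: arr=2 -> substrate=0 bound=2 product=2
t=6: arr=2 -> substrate=0 bound=4 product=2
t=7: arr=1 -> substrate=0 bound=3 product=4
t=8: arr=1 -> substrate=0 bound=2 product=6
t=9: arr=1 -> substrate=0 bound=2 product=7
t=10: arr=1 -> substrate=0 bound=2 product=8
t=11: arr=1 -> substrate=0 bound=2 product=9
t=12: arr=0 -> substrate=0 bound=1 product=10
t=13: arr=2 -> substrate=0 bound=2 product=11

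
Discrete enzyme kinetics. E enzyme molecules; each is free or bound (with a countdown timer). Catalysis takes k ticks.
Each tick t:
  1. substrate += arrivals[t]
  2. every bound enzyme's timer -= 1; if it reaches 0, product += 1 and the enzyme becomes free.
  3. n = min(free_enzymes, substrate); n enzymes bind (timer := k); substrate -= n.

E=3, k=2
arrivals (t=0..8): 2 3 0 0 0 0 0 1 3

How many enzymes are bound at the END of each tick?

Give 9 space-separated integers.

Answer: 2 3 3 2 0 0 0 1 3

Derivation:
t=0: arr=2 -> substrate=0 bound=2 product=0
t=1: arr=3 -> substrate=2 bound=3 product=0
t=2: arr=0 -> substrate=0 bound=3 product=2
t=3: arr=0 -> substrate=0 bound=2 product=3
t=4: arr=0 -> substrate=0 bound=0 product=5
t=5: arr=0 -> substrate=0 bound=0 product=5
t=6: arr=0 -> substrate=0 bound=0 product=5
t=7: arr=1 -> substrate=0 bound=1 product=5
t=8: arr=3 -> substrate=1 bound=3 product=5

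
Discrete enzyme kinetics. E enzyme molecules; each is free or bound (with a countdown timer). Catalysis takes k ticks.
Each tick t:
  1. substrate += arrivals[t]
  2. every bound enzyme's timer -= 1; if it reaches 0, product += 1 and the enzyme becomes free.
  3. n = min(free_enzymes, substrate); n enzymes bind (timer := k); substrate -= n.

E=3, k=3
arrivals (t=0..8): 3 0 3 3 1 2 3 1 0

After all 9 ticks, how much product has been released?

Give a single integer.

t=0: arr=3 -> substrate=0 bound=3 product=0
t=1: arr=0 -> substrate=0 bound=3 product=0
t=2: arr=3 -> substrate=3 bound=3 product=0
t=3: arr=3 -> substrate=3 bound=3 product=3
t=4: arr=1 -> substrate=4 bound=3 product=3
t=5: arr=2 -> substrate=6 bound=3 product=3
t=6: arr=3 -> substrate=6 bound=3 product=6
t=7: arr=1 -> substrate=7 bound=3 product=6
t=8: arr=0 -> substrate=7 bound=3 product=6

Answer: 6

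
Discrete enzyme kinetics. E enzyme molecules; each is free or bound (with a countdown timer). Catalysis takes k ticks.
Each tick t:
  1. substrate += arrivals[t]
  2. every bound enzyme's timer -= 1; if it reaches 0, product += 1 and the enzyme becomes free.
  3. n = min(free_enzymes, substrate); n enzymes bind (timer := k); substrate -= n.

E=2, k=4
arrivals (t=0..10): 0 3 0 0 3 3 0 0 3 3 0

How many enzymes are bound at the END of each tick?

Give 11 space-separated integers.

Answer: 0 2 2 2 2 2 2 2 2 2 2

Derivation:
t=0: arr=0 -> substrate=0 bound=0 product=0
t=1: arr=3 -> substrate=1 bound=2 product=0
t=2: arr=0 -> substrate=1 bound=2 product=0
t=3: arr=0 -> substrate=1 bound=2 product=0
t=4: arr=3 -> substrate=4 bound=2 product=0
t=5: arr=3 -> substrate=5 bound=2 product=2
t=6: arr=0 -> substrate=5 bound=2 product=2
t=7: arr=0 -> substrate=5 bound=2 product=2
t=8: arr=3 -> substrate=8 bound=2 product=2
t=9: arr=3 -> substrate=9 bound=2 product=4
t=10: arr=0 -> substrate=9 bound=2 product=4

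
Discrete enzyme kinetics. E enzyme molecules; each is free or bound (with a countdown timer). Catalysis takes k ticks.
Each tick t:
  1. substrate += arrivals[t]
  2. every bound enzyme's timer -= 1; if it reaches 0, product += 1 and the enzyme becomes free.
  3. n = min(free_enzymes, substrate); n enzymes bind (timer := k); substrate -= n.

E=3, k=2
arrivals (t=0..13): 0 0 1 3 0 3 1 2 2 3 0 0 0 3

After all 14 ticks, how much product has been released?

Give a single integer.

Answer: 15

Derivation:
t=0: arr=0 -> substrate=0 bound=0 product=0
t=1: arr=0 -> substrate=0 bound=0 product=0
t=2: arr=1 -> substrate=0 bound=1 product=0
t=3: arr=3 -> substrate=1 bound=3 product=0
t=4: arr=0 -> substrate=0 bound=3 product=1
t=5: arr=3 -> substrate=1 bound=3 product=3
t=6: arr=1 -> substrate=1 bound=3 product=4
t=7: arr=2 -> substrate=1 bound=3 product=6
t=8: arr=2 -> substrate=2 bound=3 product=7
t=9: arr=3 -> substrate=3 bound=3 product=9
t=10: arr=0 -> substrate=2 bound=3 product=10
t=11: arr=0 -> substrate=0 bound=3 product=12
t=12: arr=0 -> substrate=0 bound=2 product=13
t=13: arr=3 -> substrate=0 bound=3 product=15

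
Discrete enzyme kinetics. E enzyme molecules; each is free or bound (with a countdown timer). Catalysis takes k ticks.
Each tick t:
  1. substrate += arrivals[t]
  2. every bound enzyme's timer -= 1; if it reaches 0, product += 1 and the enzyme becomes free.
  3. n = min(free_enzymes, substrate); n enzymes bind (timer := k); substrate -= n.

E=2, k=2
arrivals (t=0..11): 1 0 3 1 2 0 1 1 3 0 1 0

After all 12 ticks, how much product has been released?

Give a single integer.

Answer: 9

Derivation:
t=0: arr=1 -> substrate=0 bound=1 product=0
t=1: arr=0 -> substrate=0 bound=1 product=0
t=2: arr=3 -> substrate=1 bound=2 product=1
t=3: arr=1 -> substrate=2 bound=2 product=1
t=4: arr=2 -> substrate=2 bound=2 product=3
t=5: arr=0 -> substrate=2 bound=2 product=3
t=6: arr=1 -> substrate=1 bound=2 product=5
t=7: arr=1 -> substrate=2 bound=2 product=5
t=8: arr=3 -> substrate=3 bound=2 product=7
t=9: arr=0 -> substrate=3 bound=2 product=7
t=10: arr=1 -> substrate=2 bound=2 product=9
t=11: arr=0 -> substrate=2 bound=2 product=9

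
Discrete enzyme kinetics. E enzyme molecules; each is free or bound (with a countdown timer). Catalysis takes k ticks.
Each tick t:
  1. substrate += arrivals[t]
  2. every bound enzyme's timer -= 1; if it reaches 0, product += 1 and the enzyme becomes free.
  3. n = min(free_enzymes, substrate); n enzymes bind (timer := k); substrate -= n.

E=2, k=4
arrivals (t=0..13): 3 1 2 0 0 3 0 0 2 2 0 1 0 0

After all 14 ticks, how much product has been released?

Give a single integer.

Answer: 6

Derivation:
t=0: arr=3 -> substrate=1 bound=2 product=0
t=1: arr=1 -> substrate=2 bound=2 product=0
t=2: arr=2 -> substrate=4 bound=2 product=0
t=3: arr=0 -> substrate=4 bound=2 product=0
t=4: arr=0 -> substrate=2 bound=2 product=2
t=5: arr=3 -> substrate=5 bound=2 product=2
t=6: arr=0 -> substrate=5 bound=2 product=2
t=7: arr=0 -> substrate=5 bound=2 product=2
t=8: arr=2 -> substrate=5 bound=2 product=4
t=9: arr=2 -> substrate=7 bound=2 product=4
t=10: arr=0 -> substrate=7 bound=2 product=4
t=11: arr=1 -> substrate=8 bound=2 product=4
t=12: arr=0 -> substrate=6 bound=2 product=6
t=13: arr=0 -> substrate=6 bound=2 product=6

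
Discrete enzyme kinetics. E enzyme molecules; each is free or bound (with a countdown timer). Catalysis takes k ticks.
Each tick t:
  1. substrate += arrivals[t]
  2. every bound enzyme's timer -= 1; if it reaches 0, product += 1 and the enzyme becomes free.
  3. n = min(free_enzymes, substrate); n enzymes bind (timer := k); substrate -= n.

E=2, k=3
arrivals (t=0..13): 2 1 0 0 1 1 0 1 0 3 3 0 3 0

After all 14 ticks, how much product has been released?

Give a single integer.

Answer: 8

Derivation:
t=0: arr=2 -> substrate=0 bound=2 product=0
t=1: arr=1 -> substrate=1 bound=2 product=0
t=2: arr=0 -> substrate=1 bound=2 product=0
t=3: arr=0 -> substrate=0 bound=1 product=2
t=4: arr=1 -> substrate=0 bound=2 product=2
t=5: arr=1 -> substrate=1 bound=2 product=2
t=6: arr=0 -> substrate=0 bound=2 product=3
t=7: arr=1 -> substrate=0 bound=2 product=4
t=8: arr=0 -> substrate=0 bound=2 product=4
t=9: arr=3 -> substrate=2 bound=2 product=5
t=10: arr=3 -> substrate=4 bound=2 product=6
t=11: arr=0 -> substrate=4 bound=2 product=6
t=12: arr=3 -> substrate=6 bound=2 product=7
t=13: arr=0 -> substrate=5 bound=2 product=8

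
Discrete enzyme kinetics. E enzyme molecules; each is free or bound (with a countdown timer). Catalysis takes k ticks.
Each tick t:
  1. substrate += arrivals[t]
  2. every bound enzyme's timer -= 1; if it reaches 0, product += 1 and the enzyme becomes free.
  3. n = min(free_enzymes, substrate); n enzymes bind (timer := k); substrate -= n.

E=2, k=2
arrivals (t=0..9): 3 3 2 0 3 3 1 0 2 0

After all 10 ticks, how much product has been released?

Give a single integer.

t=0: arr=3 -> substrate=1 bound=2 product=0
t=1: arr=3 -> substrate=4 bound=2 product=0
t=2: arr=2 -> substrate=4 bound=2 product=2
t=3: arr=0 -> substrate=4 bound=2 product=2
t=4: arr=3 -> substrate=5 bound=2 product=4
t=5: arr=3 -> substrate=8 bound=2 product=4
t=6: arr=1 -> substrate=7 bound=2 product=6
t=7: arr=0 -> substrate=7 bound=2 product=6
t=8: arr=2 -> substrate=7 bound=2 product=8
t=9: arr=0 -> substrate=7 bound=2 product=8

Answer: 8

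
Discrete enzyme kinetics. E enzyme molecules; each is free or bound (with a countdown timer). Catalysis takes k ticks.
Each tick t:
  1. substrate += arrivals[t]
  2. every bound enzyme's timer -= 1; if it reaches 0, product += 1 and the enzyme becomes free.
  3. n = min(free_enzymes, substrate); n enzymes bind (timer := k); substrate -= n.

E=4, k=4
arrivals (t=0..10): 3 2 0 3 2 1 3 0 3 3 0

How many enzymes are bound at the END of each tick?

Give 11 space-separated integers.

Answer: 3 4 4 4 4 4 4 4 4 4 4

Derivation:
t=0: arr=3 -> substrate=0 bound=3 product=0
t=1: arr=2 -> substrate=1 bound=4 product=0
t=2: arr=0 -> substrate=1 bound=4 product=0
t=3: arr=3 -> substrate=4 bound=4 product=0
t=4: arr=2 -> substrate=3 bound=4 product=3
t=5: arr=1 -> substrate=3 bound=4 product=4
t=6: arr=3 -> substrate=6 bound=4 product=4
t=7: arr=0 -> substrate=6 bound=4 product=4
t=8: arr=3 -> substrate=6 bound=4 product=7
t=9: arr=3 -> substrate=8 bound=4 product=8
t=10: arr=0 -> substrate=8 bound=4 product=8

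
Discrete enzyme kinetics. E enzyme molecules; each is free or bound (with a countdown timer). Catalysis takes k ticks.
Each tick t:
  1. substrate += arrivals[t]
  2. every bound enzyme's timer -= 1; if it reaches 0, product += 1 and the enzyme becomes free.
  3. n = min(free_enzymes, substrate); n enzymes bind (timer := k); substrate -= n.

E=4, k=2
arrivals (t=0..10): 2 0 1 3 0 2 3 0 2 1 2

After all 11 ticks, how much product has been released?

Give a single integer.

Answer: 13

Derivation:
t=0: arr=2 -> substrate=0 bound=2 product=0
t=1: arr=0 -> substrate=0 bound=2 product=0
t=2: arr=1 -> substrate=0 bound=1 product=2
t=3: arr=3 -> substrate=0 bound=4 product=2
t=4: arr=0 -> substrate=0 bound=3 product=3
t=5: arr=2 -> substrate=0 bound=2 product=6
t=6: arr=3 -> substrate=1 bound=4 product=6
t=7: arr=0 -> substrate=0 bound=3 product=8
t=8: arr=2 -> substrate=0 bound=3 product=10
t=9: arr=1 -> substrate=0 bound=3 product=11
t=10: arr=2 -> substrate=0 bound=3 product=13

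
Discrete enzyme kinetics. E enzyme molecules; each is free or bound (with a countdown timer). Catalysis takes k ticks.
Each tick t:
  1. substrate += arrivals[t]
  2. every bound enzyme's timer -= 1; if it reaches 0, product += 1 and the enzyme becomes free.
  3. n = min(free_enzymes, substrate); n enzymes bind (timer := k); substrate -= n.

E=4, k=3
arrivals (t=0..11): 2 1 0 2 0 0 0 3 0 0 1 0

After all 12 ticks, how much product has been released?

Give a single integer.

t=0: arr=2 -> substrate=0 bound=2 product=0
t=1: arr=1 -> substrate=0 bound=3 product=0
t=2: arr=0 -> substrate=0 bound=3 product=0
t=3: arr=2 -> substrate=0 bound=3 product=2
t=4: arr=0 -> substrate=0 bound=2 product=3
t=5: arr=0 -> substrate=0 bound=2 product=3
t=6: arr=0 -> substrate=0 bound=0 product=5
t=7: arr=3 -> substrate=0 bound=3 product=5
t=8: arr=0 -> substrate=0 bound=3 product=5
t=9: arr=0 -> substrate=0 bound=3 product=5
t=10: arr=1 -> substrate=0 bound=1 product=8
t=11: arr=0 -> substrate=0 bound=1 product=8

Answer: 8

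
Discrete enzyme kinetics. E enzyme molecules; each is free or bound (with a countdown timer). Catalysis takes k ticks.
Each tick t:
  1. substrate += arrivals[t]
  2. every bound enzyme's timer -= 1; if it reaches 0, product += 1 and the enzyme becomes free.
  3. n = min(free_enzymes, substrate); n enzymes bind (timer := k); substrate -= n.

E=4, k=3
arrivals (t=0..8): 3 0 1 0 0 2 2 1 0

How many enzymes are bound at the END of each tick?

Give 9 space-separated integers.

t=0: arr=3 -> substrate=0 bound=3 product=0
t=1: arr=0 -> substrate=0 bound=3 product=0
t=2: arr=1 -> substrate=0 bound=4 product=0
t=3: arr=0 -> substrate=0 bound=1 product=3
t=4: arr=0 -> substrate=0 bound=1 product=3
t=5: arr=2 -> substrate=0 bound=2 product=4
t=6: arr=2 -> substrate=0 bound=4 product=4
t=7: arr=1 -> substrate=1 bound=4 product=4
t=8: arr=0 -> substrate=0 bound=3 product=6

Answer: 3 3 4 1 1 2 4 4 3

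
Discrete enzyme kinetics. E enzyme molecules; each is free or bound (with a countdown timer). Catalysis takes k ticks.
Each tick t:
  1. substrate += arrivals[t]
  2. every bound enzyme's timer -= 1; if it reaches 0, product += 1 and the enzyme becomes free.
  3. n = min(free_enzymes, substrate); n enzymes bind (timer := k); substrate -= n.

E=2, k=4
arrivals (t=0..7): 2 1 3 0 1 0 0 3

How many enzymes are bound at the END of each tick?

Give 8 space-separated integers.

t=0: arr=2 -> substrate=0 bound=2 product=0
t=1: arr=1 -> substrate=1 bound=2 product=0
t=2: arr=3 -> substrate=4 bound=2 product=0
t=3: arr=0 -> substrate=4 bound=2 product=0
t=4: arr=1 -> substrate=3 bound=2 product=2
t=5: arr=0 -> substrate=3 bound=2 product=2
t=6: arr=0 -> substrate=3 bound=2 product=2
t=7: arr=3 -> substrate=6 bound=2 product=2

Answer: 2 2 2 2 2 2 2 2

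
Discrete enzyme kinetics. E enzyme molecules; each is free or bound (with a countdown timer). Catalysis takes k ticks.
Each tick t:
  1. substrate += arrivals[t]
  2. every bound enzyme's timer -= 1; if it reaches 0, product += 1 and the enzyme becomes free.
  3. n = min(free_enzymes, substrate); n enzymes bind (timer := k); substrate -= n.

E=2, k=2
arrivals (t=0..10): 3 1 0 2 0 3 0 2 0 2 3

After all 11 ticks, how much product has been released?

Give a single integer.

Answer: 10

Derivation:
t=0: arr=3 -> substrate=1 bound=2 product=0
t=1: arr=1 -> substrate=2 bound=2 product=0
t=2: arr=0 -> substrate=0 bound=2 product=2
t=3: arr=2 -> substrate=2 bound=2 product=2
t=4: arr=0 -> substrate=0 bound=2 product=4
t=5: arr=3 -> substrate=3 bound=2 product=4
t=6: arr=0 -> substrate=1 bound=2 product=6
t=7: arr=2 -> substrate=3 bound=2 product=6
t=8: arr=0 -> substrate=1 bound=2 product=8
t=9: arr=2 -> substrate=3 bound=2 product=8
t=10: arr=3 -> substrate=4 bound=2 product=10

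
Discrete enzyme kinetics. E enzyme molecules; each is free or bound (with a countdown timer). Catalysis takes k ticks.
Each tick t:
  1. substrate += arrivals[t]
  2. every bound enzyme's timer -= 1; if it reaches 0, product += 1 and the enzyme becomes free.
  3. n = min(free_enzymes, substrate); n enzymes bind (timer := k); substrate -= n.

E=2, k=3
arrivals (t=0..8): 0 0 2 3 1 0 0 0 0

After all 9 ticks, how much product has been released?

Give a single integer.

Answer: 4

Derivation:
t=0: arr=0 -> substrate=0 bound=0 product=0
t=1: arr=0 -> substrate=0 bound=0 product=0
t=2: arr=2 -> substrate=0 bound=2 product=0
t=3: arr=3 -> substrate=3 bound=2 product=0
t=4: arr=1 -> substrate=4 bound=2 product=0
t=5: arr=0 -> substrate=2 bound=2 product=2
t=6: arr=0 -> substrate=2 bound=2 product=2
t=7: arr=0 -> substrate=2 bound=2 product=2
t=8: arr=0 -> substrate=0 bound=2 product=4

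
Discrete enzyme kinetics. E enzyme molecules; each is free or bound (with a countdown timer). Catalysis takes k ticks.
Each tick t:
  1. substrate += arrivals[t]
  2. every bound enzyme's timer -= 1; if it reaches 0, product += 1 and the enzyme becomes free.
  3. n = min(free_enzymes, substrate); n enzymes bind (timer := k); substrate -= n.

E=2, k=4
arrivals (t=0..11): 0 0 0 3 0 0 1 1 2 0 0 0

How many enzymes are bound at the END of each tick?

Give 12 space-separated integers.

Answer: 0 0 0 2 2 2 2 2 2 2 2 2

Derivation:
t=0: arr=0 -> substrate=0 bound=0 product=0
t=1: arr=0 -> substrate=0 bound=0 product=0
t=2: arr=0 -> substrate=0 bound=0 product=0
t=3: arr=3 -> substrate=1 bound=2 product=0
t=4: arr=0 -> substrate=1 bound=2 product=0
t=5: arr=0 -> substrate=1 bound=2 product=0
t=6: arr=1 -> substrate=2 bound=2 product=0
t=7: arr=1 -> substrate=1 bound=2 product=2
t=8: arr=2 -> substrate=3 bound=2 product=2
t=9: arr=0 -> substrate=3 bound=2 product=2
t=10: arr=0 -> substrate=3 bound=2 product=2
t=11: arr=0 -> substrate=1 bound=2 product=4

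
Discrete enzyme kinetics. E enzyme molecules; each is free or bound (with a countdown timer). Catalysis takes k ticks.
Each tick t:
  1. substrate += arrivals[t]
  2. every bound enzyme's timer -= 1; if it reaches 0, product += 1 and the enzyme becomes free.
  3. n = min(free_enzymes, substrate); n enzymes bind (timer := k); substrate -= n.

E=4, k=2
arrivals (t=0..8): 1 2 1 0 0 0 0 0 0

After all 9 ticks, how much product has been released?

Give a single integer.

t=0: arr=1 -> substrate=0 bound=1 product=0
t=1: arr=2 -> substrate=0 bound=3 product=0
t=2: arr=1 -> substrate=0 bound=3 product=1
t=3: arr=0 -> substrate=0 bound=1 product=3
t=4: arr=0 -> substrate=0 bound=0 product=4
t=5: arr=0 -> substrate=0 bound=0 product=4
t=6: arr=0 -> substrate=0 bound=0 product=4
t=7: arr=0 -> substrate=0 bound=0 product=4
t=8: arr=0 -> substrate=0 bound=0 product=4

Answer: 4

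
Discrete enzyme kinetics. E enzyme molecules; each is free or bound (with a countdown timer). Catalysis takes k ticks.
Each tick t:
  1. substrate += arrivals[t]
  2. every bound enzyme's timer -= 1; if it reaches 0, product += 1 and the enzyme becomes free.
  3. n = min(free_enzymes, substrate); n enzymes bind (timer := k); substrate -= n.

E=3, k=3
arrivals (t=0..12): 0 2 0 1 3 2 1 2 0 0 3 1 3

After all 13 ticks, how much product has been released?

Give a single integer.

Answer: 9

Derivation:
t=0: arr=0 -> substrate=0 bound=0 product=0
t=1: arr=2 -> substrate=0 bound=2 product=0
t=2: arr=0 -> substrate=0 bound=2 product=0
t=3: arr=1 -> substrate=0 bound=3 product=0
t=4: arr=3 -> substrate=1 bound=3 product=2
t=5: arr=2 -> substrate=3 bound=3 product=2
t=6: arr=1 -> substrate=3 bound=3 product=3
t=7: arr=2 -> substrate=3 bound=3 product=5
t=8: arr=0 -> substrate=3 bound=3 product=5
t=9: arr=0 -> substrate=2 bound=3 product=6
t=10: arr=3 -> substrate=3 bound=3 product=8
t=11: arr=1 -> substrate=4 bound=3 product=8
t=12: arr=3 -> substrate=6 bound=3 product=9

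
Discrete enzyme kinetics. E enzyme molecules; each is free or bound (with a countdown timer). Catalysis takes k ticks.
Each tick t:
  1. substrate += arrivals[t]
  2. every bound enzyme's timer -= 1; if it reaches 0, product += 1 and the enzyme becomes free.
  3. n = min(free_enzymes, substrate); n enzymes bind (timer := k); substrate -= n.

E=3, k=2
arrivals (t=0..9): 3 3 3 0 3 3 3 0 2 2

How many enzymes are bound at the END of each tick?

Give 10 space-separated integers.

Answer: 3 3 3 3 3 3 3 3 3 3

Derivation:
t=0: arr=3 -> substrate=0 bound=3 product=0
t=1: arr=3 -> substrate=3 bound=3 product=0
t=2: arr=3 -> substrate=3 bound=3 product=3
t=3: arr=0 -> substrate=3 bound=3 product=3
t=4: arr=3 -> substrate=3 bound=3 product=6
t=5: arr=3 -> substrate=6 bound=3 product=6
t=6: arr=3 -> substrate=6 bound=3 product=9
t=7: arr=0 -> substrate=6 bound=3 product=9
t=8: arr=2 -> substrate=5 bound=3 product=12
t=9: arr=2 -> substrate=7 bound=3 product=12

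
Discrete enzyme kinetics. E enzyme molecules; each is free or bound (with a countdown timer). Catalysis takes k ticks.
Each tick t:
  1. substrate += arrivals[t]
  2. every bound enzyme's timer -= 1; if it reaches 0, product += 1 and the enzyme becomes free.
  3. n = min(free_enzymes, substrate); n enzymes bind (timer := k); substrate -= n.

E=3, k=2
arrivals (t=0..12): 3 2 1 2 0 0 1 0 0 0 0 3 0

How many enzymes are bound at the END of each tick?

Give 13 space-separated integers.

Answer: 3 3 3 3 2 2 1 1 0 0 0 3 3

Derivation:
t=0: arr=3 -> substrate=0 bound=3 product=0
t=1: arr=2 -> substrate=2 bound=3 product=0
t=2: arr=1 -> substrate=0 bound=3 product=3
t=3: arr=2 -> substrate=2 bound=3 product=3
t=4: arr=0 -> substrate=0 bound=2 product=6
t=5: arr=0 -> substrate=0 bound=2 product=6
t=6: arr=1 -> substrate=0 bound=1 product=8
t=7: arr=0 -> substrate=0 bound=1 product=8
t=8: arr=0 -> substrate=0 bound=0 product=9
t=9: arr=0 -> substrate=0 bound=0 product=9
t=10: arr=0 -> substrate=0 bound=0 product=9
t=11: arr=3 -> substrate=0 bound=3 product=9
t=12: arr=0 -> substrate=0 bound=3 product=9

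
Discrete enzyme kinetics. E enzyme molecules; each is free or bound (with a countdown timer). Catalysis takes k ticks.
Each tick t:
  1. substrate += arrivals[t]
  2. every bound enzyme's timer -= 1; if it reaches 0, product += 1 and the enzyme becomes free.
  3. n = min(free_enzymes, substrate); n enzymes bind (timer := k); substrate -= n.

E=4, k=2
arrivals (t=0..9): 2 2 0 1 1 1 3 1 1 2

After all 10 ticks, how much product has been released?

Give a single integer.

t=0: arr=2 -> substrate=0 bound=2 product=0
t=1: arr=2 -> substrate=0 bound=4 product=0
t=2: arr=0 -> substrate=0 bound=2 product=2
t=3: arr=1 -> substrate=0 bound=1 product=4
t=4: arr=1 -> substrate=0 bound=2 product=4
t=5: arr=1 -> substrate=0 bound=2 product=5
t=6: arr=3 -> substrate=0 bound=4 product=6
t=7: arr=1 -> substrate=0 bound=4 product=7
t=8: arr=1 -> substrate=0 bound=2 product=10
t=9: arr=2 -> substrate=0 bound=3 product=11

Answer: 11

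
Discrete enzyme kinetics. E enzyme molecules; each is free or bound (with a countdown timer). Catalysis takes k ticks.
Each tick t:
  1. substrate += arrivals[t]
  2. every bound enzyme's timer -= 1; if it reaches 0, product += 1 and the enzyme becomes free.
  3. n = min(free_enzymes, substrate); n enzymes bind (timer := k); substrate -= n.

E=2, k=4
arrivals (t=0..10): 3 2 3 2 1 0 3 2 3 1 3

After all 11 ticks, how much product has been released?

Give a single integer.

t=0: arr=3 -> substrate=1 bound=2 product=0
t=1: arr=2 -> substrate=3 bound=2 product=0
t=2: arr=3 -> substrate=6 bound=2 product=0
t=3: arr=2 -> substrate=8 bound=2 product=0
t=4: arr=1 -> substrate=7 bound=2 product=2
t=5: arr=0 -> substrate=7 bound=2 product=2
t=6: arr=3 -> substrate=10 bound=2 product=2
t=7: arr=2 -> substrate=12 bound=2 product=2
t=8: arr=3 -> substrate=13 bound=2 product=4
t=9: arr=1 -> substrate=14 bound=2 product=4
t=10: arr=3 -> substrate=17 bound=2 product=4

Answer: 4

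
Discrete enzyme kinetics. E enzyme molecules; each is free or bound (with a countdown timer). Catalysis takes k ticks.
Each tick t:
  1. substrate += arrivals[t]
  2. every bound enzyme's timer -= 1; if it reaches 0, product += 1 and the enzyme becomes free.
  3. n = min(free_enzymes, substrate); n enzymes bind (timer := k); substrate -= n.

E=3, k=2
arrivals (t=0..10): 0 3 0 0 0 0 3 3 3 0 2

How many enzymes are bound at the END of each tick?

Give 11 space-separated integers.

t=0: arr=0 -> substrate=0 bound=0 product=0
t=1: arr=3 -> substrate=0 bound=3 product=0
t=2: arr=0 -> substrate=0 bound=3 product=0
t=3: arr=0 -> substrate=0 bound=0 product=3
t=4: arr=0 -> substrate=0 bound=0 product=3
t=5: arr=0 -> substrate=0 bound=0 product=3
t=6: arr=3 -> substrate=0 bound=3 product=3
t=7: arr=3 -> substrate=3 bound=3 product=3
t=8: arr=3 -> substrate=3 bound=3 product=6
t=9: arr=0 -> substrate=3 bound=3 product=6
t=10: arr=2 -> substrate=2 bound=3 product=9

Answer: 0 3 3 0 0 0 3 3 3 3 3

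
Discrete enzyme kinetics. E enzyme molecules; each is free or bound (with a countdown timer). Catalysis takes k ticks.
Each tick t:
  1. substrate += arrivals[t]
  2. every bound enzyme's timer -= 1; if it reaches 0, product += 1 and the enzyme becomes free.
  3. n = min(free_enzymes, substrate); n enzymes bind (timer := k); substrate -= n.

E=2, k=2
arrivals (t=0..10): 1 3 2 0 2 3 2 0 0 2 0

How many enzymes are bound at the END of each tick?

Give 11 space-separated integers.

Answer: 1 2 2 2 2 2 2 2 2 2 2

Derivation:
t=0: arr=1 -> substrate=0 bound=1 product=0
t=1: arr=3 -> substrate=2 bound=2 product=0
t=2: arr=2 -> substrate=3 bound=2 product=1
t=3: arr=0 -> substrate=2 bound=2 product=2
t=4: arr=2 -> substrate=3 bound=2 product=3
t=5: arr=3 -> substrate=5 bound=2 product=4
t=6: arr=2 -> substrate=6 bound=2 product=5
t=7: arr=0 -> substrate=5 bound=2 product=6
t=8: arr=0 -> substrate=4 bound=2 product=7
t=9: arr=2 -> substrate=5 bound=2 product=8
t=10: arr=0 -> substrate=4 bound=2 product=9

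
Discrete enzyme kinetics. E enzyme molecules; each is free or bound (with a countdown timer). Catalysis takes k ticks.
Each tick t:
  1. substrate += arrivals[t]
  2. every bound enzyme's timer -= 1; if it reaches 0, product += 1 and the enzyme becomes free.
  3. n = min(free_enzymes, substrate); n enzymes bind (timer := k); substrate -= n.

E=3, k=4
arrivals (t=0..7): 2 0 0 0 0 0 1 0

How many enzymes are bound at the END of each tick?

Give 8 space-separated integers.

t=0: arr=2 -> substrate=0 bound=2 product=0
t=1: arr=0 -> substrate=0 bound=2 product=0
t=2: arr=0 -> substrate=0 bound=2 product=0
t=3: arr=0 -> substrate=0 bound=2 product=0
t=4: arr=0 -> substrate=0 bound=0 product=2
t=5: arr=0 -> substrate=0 bound=0 product=2
t=6: arr=1 -> substrate=0 bound=1 product=2
t=7: arr=0 -> substrate=0 bound=1 product=2

Answer: 2 2 2 2 0 0 1 1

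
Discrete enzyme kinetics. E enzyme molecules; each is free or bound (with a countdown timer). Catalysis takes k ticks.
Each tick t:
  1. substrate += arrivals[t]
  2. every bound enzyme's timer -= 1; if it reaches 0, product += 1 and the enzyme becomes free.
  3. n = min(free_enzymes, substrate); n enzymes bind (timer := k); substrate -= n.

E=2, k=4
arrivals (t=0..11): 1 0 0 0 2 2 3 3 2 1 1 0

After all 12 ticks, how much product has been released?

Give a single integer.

Answer: 3

Derivation:
t=0: arr=1 -> substrate=0 bound=1 product=0
t=1: arr=0 -> substrate=0 bound=1 product=0
t=2: arr=0 -> substrate=0 bound=1 product=0
t=3: arr=0 -> substrate=0 bound=1 product=0
t=4: arr=2 -> substrate=0 bound=2 product=1
t=5: arr=2 -> substrate=2 bound=2 product=1
t=6: arr=3 -> substrate=5 bound=2 product=1
t=7: arr=3 -> substrate=8 bound=2 product=1
t=8: arr=2 -> substrate=8 bound=2 product=3
t=9: arr=1 -> substrate=9 bound=2 product=3
t=10: arr=1 -> substrate=10 bound=2 product=3
t=11: arr=0 -> substrate=10 bound=2 product=3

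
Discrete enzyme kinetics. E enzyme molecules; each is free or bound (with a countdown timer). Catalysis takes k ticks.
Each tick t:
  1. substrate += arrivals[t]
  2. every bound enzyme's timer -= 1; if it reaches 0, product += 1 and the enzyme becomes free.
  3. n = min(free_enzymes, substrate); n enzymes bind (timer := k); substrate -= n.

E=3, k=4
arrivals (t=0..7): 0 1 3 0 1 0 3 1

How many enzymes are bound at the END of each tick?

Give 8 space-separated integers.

t=0: arr=0 -> substrate=0 bound=0 product=0
t=1: arr=1 -> substrate=0 bound=1 product=0
t=2: arr=3 -> substrate=1 bound=3 product=0
t=3: arr=0 -> substrate=1 bound=3 product=0
t=4: arr=1 -> substrate=2 bound=3 product=0
t=5: arr=0 -> substrate=1 bound=3 product=1
t=6: arr=3 -> substrate=2 bound=3 product=3
t=7: arr=1 -> substrate=3 bound=3 product=3

Answer: 0 1 3 3 3 3 3 3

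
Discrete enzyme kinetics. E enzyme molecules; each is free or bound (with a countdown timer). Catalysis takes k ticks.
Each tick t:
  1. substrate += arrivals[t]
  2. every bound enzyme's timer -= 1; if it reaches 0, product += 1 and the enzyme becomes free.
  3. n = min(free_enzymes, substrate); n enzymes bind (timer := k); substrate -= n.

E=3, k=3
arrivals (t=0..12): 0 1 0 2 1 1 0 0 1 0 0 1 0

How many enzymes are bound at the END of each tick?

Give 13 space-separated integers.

t=0: arr=0 -> substrate=0 bound=0 product=0
t=1: arr=1 -> substrate=0 bound=1 product=0
t=2: arr=0 -> substrate=0 bound=1 product=0
t=3: arr=2 -> substrate=0 bound=3 product=0
t=4: arr=1 -> substrate=0 bound=3 product=1
t=5: arr=1 -> substrate=1 bound=3 product=1
t=6: arr=0 -> substrate=0 bound=2 product=3
t=7: arr=0 -> substrate=0 bound=1 product=4
t=8: arr=1 -> substrate=0 bound=2 product=4
t=9: arr=0 -> substrate=0 bound=1 product=5
t=10: arr=0 -> substrate=0 bound=1 product=5
t=11: arr=1 -> substrate=0 bound=1 product=6
t=12: arr=0 -> substrate=0 bound=1 product=6

Answer: 0 1 1 3 3 3 2 1 2 1 1 1 1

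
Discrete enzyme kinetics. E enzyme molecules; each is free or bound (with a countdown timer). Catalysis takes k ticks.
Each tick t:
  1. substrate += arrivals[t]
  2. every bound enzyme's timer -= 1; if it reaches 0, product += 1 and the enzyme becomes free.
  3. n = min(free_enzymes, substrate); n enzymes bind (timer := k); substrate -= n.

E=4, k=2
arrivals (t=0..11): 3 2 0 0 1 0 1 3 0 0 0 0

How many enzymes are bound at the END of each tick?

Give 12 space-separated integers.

t=0: arr=3 -> substrate=0 bound=3 product=0
t=1: arr=2 -> substrate=1 bound=4 product=0
t=2: arr=0 -> substrate=0 bound=2 product=3
t=3: arr=0 -> substrate=0 bound=1 product=4
t=4: arr=1 -> substrate=0 bound=1 product=5
t=5: arr=0 -> substrate=0 bound=1 product=5
t=6: arr=1 -> substrate=0 bound=1 product=6
t=7: arr=3 -> substrate=0 bound=4 product=6
t=8: arr=0 -> substrate=0 bound=3 product=7
t=9: arr=0 -> substrate=0 bound=0 product=10
t=10: arr=0 -> substrate=0 bound=0 product=10
t=11: arr=0 -> substrate=0 bound=0 product=10

Answer: 3 4 2 1 1 1 1 4 3 0 0 0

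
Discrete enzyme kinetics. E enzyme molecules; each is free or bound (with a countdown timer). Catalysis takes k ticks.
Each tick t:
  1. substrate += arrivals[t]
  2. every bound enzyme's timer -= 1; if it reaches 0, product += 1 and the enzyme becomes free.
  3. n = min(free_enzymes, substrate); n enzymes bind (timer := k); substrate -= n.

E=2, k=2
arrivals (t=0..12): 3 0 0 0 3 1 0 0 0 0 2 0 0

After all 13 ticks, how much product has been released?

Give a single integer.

Answer: 9

Derivation:
t=0: arr=3 -> substrate=1 bound=2 product=0
t=1: arr=0 -> substrate=1 bound=2 product=0
t=2: arr=0 -> substrate=0 bound=1 product=2
t=3: arr=0 -> substrate=0 bound=1 product=2
t=4: arr=3 -> substrate=1 bound=2 product=3
t=5: arr=1 -> substrate=2 bound=2 product=3
t=6: arr=0 -> substrate=0 bound=2 product=5
t=7: arr=0 -> substrate=0 bound=2 product=5
t=8: arr=0 -> substrate=0 bound=0 product=7
t=9: arr=0 -> substrate=0 bound=0 product=7
t=10: arr=2 -> substrate=0 bound=2 product=7
t=11: arr=0 -> substrate=0 bound=2 product=7
t=12: arr=0 -> substrate=0 bound=0 product=9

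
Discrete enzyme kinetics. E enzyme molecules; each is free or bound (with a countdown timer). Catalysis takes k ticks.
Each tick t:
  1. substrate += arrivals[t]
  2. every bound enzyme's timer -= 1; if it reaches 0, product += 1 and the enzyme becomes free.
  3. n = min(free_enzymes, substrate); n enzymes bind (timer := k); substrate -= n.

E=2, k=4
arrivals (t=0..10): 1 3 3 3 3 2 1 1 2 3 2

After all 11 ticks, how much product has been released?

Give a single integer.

Answer: 4

Derivation:
t=0: arr=1 -> substrate=0 bound=1 product=0
t=1: arr=3 -> substrate=2 bound=2 product=0
t=2: arr=3 -> substrate=5 bound=2 product=0
t=3: arr=3 -> substrate=8 bound=2 product=0
t=4: arr=3 -> substrate=10 bound=2 product=1
t=5: arr=2 -> substrate=11 bound=2 product=2
t=6: arr=1 -> substrate=12 bound=2 product=2
t=7: arr=1 -> substrate=13 bound=2 product=2
t=8: arr=2 -> substrate=14 bound=2 product=3
t=9: arr=3 -> substrate=16 bound=2 product=4
t=10: arr=2 -> substrate=18 bound=2 product=4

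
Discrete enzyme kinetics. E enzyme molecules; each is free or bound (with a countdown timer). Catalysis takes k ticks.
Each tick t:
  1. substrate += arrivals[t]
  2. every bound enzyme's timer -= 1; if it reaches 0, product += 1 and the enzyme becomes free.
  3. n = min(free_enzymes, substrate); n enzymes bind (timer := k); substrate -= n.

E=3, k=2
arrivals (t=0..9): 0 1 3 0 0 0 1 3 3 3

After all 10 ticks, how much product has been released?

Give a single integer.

t=0: arr=0 -> substrate=0 bound=0 product=0
t=1: arr=1 -> substrate=0 bound=1 product=0
t=2: arr=3 -> substrate=1 bound=3 product=0
t=3: arr=0 -> substrate=0 bound=3 product=1
t=4: arr=0 -> substrate=0 bound=1 product=3
t=5: arr=0 -> substrate=0 bound=0 product=4
t=6: arr=1 -> substrate=0 bound=1 product=4
t=7: arr=3 -> substrate=1 bound=3 product=4
t=8: arr=3 -> substrate=3 bound=3 product=5
t=9: arr=3 -> substrate=4 bound=3 product=7

Answer: 7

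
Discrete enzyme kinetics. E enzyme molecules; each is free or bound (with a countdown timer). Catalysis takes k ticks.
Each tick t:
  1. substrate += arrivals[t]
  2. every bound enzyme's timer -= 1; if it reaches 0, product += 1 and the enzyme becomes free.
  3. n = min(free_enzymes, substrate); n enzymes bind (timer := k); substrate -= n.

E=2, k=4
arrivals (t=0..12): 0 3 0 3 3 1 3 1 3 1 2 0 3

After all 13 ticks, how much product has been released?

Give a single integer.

Answer: 4

Derivation:
t=0: arr=0 -> substrate=0 bound=0 product=0
t=1: arr=3 -> substrate=1 bound=2 product=0
t=2: arr=0 -> substrate=1 bound=2 product=0
t=3: arr=3 -> substrate=4 bound=2 product=0
t=4: arr=3 -> substrate=7 bound=2 product=0
t=5: arr=1 -> substrate=6 bound=2 product=2
t=6: arr=3 -> substrate=9 bound=2 product=2
t=7: arr=1 -> substrate=10 bound=2 product=2
t=8: arr=3 -> substrate=13 bound=2 product=2
t=9: arr=1 -> substrate=12 bound=2 product=4
t=10: arr=2 -> substrate=14 bound=2 product=4
t=11: arr=0 -> substrate=14 bound=2 product=4
t=12: arr=3 -> substrate=17 bound=2 product=4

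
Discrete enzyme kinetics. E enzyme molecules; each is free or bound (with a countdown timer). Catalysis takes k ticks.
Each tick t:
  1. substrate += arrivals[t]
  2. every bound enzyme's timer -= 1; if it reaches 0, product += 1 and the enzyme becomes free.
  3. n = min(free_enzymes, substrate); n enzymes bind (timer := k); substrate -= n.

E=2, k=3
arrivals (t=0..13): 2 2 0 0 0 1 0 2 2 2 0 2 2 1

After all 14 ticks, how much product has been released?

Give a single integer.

Answer: 8

Derivation:
t=0: arr=2 -> substrate=0 bound=2 product=0
t=1: arr=2 -> substrate=2 bound=2 product=0
t=2: arr=0 -> substrate=2 bound=2 product=0
t=3: arr=0 -> substrate=0 bound=2 product=2
t=4: arr=0 -> substrate=0 bound=2 product=2
t=5: arr=1 -> substrate=1 bound=2 product=2
t=6: arr=0 -> substrate=0 bound=1 product=4
t=7: arr=2 -> substrate=1 bound=2 product=4
t=8: arr=2 -> substrate=3 bound=2 product=4
t=9: arr=2 -> substrate=4 bound=2 product=5
t=10: arr=0 -> substrate=3 bound=2 product=6
t=11: arr=2 -> substrate=5 bound=2 product=6
t=12: arr=2 -> substrate=6 bound=2 product=7
t=13: arr=1 -> substrate=6 bound=2 product=8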